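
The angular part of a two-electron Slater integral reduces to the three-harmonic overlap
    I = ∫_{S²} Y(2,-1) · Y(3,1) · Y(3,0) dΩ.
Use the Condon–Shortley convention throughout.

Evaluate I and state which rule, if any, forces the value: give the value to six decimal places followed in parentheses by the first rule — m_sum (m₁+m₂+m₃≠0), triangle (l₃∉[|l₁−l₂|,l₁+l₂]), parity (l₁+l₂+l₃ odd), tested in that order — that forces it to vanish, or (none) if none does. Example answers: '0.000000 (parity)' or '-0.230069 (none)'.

m-sum 0 ✓  L=8 even ✓  1≤3≤5 ✓
Π(2lᵢ+1) = 5×7×7 = 245
triangle coeff Δ(2,3,3) = 1/3780
Σ_t [0,2]: t=0:+1/24 t=1:−1/4 t=2:+1/24 = -1/6
(3j)²=4/105 [(2 3 3; 0 0 0)], sign=+1
Σ_t [1,2]: t=1:−1/12 t=2:+1/8 = 1/24
(3j)²=1/210 [(2 3 3; -1 1 0)], sign=-1
⇒ 4πI² = 2/45
I = (-1)√(2/45/(4π)) = -0.05947080
No selection rule forces the value: the integral is nonzero (none).

-0.059471 (none)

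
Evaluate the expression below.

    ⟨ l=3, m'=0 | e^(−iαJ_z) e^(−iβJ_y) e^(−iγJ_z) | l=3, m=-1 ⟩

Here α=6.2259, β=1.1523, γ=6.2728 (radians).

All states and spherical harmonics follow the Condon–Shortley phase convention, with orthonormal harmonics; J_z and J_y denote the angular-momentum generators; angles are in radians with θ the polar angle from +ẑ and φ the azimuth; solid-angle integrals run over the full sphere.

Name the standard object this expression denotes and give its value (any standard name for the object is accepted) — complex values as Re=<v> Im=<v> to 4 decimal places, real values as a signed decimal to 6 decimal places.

This is a Wigner D-matrix element — the rotation-matrix element ⟨l m'| R(α,β,γ) |l m⟩ in the angular-momentum basis.
First d^3_{0,-1}(β=1.1523), then the phase factors e^{-i(0)α} and e^{-i(-1)γ}:
c=cos(1.152300/2)=0.838566, s=sin(1.152300/2)=0.544800; N=√[6·6·2·24]=41.569219
Admissible k: 0..2 (factorial args all ≥0)
  k=0: (−1)^1·41.5692/(12)·0.8386^5·0.5448^1 = -0.782554
  k=1: (−1)^2·41.5692/(4)·0.8386^3·0.5448^3 = +0.990910
  k=2: (−1)^3·41.5692/(12)·0.8386^1·0.5448^5 = -0.139416
d^3_{0,-1}(1.1523) = -0.782554 +0.990910 -0.139416 = +0.068940
Phases: e^{-i·(0)·6.2259}=+1.000000+0.000000i, e^{-i·(-1)·6.2728}=+0.999946-0.010385i ⇒ D=+0.068936-0.000716i

Wigner D-matrix element, Re=0.0689 Im=-0.0007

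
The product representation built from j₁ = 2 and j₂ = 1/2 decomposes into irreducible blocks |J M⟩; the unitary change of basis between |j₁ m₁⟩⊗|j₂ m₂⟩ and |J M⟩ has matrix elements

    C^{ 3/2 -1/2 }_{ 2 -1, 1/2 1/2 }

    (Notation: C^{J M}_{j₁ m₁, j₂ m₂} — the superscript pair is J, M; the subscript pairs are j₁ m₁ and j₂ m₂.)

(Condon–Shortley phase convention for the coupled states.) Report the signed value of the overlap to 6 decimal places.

√[4·1!3!0!/5! · 1!3!1!0!1!2!] = √(12/5)
  +(−1)^1/∏(1,0,2,0,1,0)! = -1/2  (running -1/2)
⟨..|..⟩ = √(12/5)·(-1/2) = -0.774597

−√(3/5) = -0.774597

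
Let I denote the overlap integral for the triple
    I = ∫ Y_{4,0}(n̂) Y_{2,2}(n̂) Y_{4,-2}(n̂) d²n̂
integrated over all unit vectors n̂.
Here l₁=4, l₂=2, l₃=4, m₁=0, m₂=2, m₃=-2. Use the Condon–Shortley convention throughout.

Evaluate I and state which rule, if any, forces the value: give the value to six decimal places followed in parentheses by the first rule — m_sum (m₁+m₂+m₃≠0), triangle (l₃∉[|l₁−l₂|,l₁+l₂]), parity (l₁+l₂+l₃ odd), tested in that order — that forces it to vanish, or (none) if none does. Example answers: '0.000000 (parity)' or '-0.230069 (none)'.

Checks pass: Σm=0; 10 even; l₃=4∈[2,6].
(2·4+1)(2·2+1)(2·4+1) = 405
Δ: 2! 6! 2! / 11! → 1/13860
sum: t=0:+1/192 t=1:−1/36 t=2:+1/192 = -5/288
3j²(4 2 4; 0 0 0) = Δ·Π!·Σ² = 20/693  (sign -1)
sum: t=2:+1/192 = 1/192
3j²(4 2 4; 0 2 -2) = Δ·Π!·Σ² = 3/77  (sign +1)
combine: 4πI² = 405·20/693·3/77 = 2700/5929
take √, sign -1: I = -0.19036462
No selection rule forces the value: the integral is nonzero (none).

-0.190365 (none)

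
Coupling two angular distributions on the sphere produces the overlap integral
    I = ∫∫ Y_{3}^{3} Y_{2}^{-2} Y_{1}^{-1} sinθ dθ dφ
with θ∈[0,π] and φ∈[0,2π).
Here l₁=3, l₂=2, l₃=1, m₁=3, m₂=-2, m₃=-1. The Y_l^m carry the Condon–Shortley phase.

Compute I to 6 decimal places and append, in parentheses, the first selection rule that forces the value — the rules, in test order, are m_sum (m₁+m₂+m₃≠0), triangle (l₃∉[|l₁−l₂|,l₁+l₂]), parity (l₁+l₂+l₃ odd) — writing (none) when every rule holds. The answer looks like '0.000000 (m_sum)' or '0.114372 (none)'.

Rules hold: Σm=0, L=6 even, 1≤1≤5.
N = 7·5·3 = 105
Δ = 4!·2!·0!/7! = 1/105
Racah Σ t=2..2: t=2:+1/4 = 1/4
⇒ 3j(3 2 1; 0 0 0)² = 3/35, sgn -1
Racah Σ t=0..0: t=0:+1/48 = 1/48
⇒ 3j(3 2 1; 3 -2 -1)² = 1/7, sgn +1
4πI² = N·(3j₀)²·(3jₘ)² = 9/7
I = -1·√(1.28571/4π) = -0.31986543
No selection rule forces the value: the integral is nonzero (none).

-0.319865 (none)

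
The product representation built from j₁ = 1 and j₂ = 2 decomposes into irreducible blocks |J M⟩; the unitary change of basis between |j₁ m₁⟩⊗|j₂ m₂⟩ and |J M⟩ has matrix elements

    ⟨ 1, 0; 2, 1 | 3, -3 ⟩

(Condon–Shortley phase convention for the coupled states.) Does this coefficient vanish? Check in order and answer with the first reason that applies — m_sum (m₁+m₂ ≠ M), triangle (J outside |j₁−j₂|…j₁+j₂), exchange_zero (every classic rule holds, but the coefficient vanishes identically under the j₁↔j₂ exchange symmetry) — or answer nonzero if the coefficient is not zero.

m_sum

m-sum: m₁+m₂ = 0+1 = 1, M = -3  ✗ ⇒ coefficient is 0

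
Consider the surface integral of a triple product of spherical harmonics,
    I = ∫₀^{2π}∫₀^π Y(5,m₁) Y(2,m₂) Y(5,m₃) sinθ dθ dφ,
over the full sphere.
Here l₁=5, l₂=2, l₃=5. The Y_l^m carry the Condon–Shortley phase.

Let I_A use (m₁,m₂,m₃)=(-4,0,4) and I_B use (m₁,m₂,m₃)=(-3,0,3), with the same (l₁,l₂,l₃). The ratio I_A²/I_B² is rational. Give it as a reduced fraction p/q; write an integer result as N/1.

Same 5,2,5: normalisation and zero-m 3j drop out of the ratio.
A: Δ: 2! 8! 2! / 13! → 1/38610; sum: t=1:−1/40320 t=2:+1/20160 = 1/40320; 3j²(5 2 5; -4 0 4) = Δ·Π!·Σ² = 6/715  (sign -1)
B: Δ: 2! 8! 2! / 13! → 1/38610; sum: t=0:+1/161280 t=1:−1/5040 t=2:+1/5760 = -1/53760; 3j²(5 2 5; -3 0 3) = Δ·Π!·Σ² = 1/4290  (sign -1)
I_A²/I_B² = (6/715)/(1/4290) = 36/1

36/1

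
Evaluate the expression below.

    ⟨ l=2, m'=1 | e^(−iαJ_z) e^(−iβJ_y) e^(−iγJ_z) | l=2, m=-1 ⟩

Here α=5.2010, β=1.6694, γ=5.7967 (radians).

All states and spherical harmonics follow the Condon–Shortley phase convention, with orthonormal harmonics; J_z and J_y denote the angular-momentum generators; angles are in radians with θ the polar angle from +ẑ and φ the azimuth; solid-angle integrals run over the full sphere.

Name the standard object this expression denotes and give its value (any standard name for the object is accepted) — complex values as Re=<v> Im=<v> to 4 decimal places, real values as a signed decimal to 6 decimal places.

Wigner D-matrix element, Re=0.3651 Im=0.2475

This is a Wigner D-matrix element — the rotation-matrix element ⟨l m'| R(α,β,γ) |l m⟩ in the angular-momentum basis.
Split into d^2_{1,-1}(β=1.6694) × two z-phases.
Half-angle: c=0.671400, s=0.741095. N=√(6·1·1·6)=6.000000
k: max(0,(-1)−(1))=0 … min(2+(-1),2−(1))=1
  k=0: (−1)^2·6.0000/(2)·0.6714^2·0.7411^2 = +0.742732
  k=1: (−1)^3·6.0000/(6)·0.6714^0·0.7411^4 = -0.301645
d^2_{1,-1}(1.6694) = +0.742732 -0.301645 = +0.441087
Phases: e^{-i·(1)·5.2010}=+0.469400+0.882986i, e^{-i·(-1)·5.7967}=+0.883982-0.467522i ⇒ D=+0.365112+0.247489i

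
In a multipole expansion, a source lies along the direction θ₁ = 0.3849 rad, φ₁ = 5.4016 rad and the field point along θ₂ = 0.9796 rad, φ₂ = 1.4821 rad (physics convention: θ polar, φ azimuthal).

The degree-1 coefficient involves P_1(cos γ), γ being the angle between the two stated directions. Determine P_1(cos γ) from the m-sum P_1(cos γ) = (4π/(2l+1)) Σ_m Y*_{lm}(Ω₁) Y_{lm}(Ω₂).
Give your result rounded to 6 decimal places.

Expand P_1 via completeness: Σ_{m} conj(Y_{1,m}) at Ω₁ times Y_{1,m} at Ω₂ —
  [-1]  conj(Y_{1,-1})(Ω₁) = (0.082494, -0.100112) ; Y_{1,-1}(Ω₂) = (0.025410, -0.285727) ; Δ = (-0.026509, -0.026114)
  [+0]  conj(Y_{1,0})(Ω₁) = (0.452854, -0.000000) ; Y_{1,0}(Ω₂) = (0.272325, 0.000000) ; Δ = (0.123324, 0.000000)
  [+1]  conj(Y_{1,1})(Ω₁) = (-0.082494, -0.100112) ; Y_{1,1}(Ω₂) = (-0.025410, -0.285727) ; Δ = (-0.026509, 0.026114)
Σ over m = (0.070306, 0.000000); ×(4π/3) → (0.294498, 0.000000). Real part: 0.294498

0.294498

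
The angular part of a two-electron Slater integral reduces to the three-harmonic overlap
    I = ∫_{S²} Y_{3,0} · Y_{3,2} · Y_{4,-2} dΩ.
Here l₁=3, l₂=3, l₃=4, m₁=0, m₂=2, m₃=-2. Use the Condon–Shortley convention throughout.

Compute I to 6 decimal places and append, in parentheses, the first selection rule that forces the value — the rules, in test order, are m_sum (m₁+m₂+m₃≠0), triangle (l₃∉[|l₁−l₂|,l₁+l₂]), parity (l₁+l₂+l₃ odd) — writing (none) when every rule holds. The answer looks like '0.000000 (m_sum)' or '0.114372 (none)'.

Checks pass: Σm=0; 10 even; l₃=4∈[0,6].
(2·3+1)(2·3+1)(2·4+1) = 441
Δ: 2! 4! 4! / 11! → 1/34650
sum: t=0:+1/72 t=1:−1/16 t=2:+1/72 = -5/144
3j²(3 3 4; 0 0 0) = Δ·Π!·Σ² = 2/77  (sign -1)
sum: t=1:−1/96 t=2:+1/72 = 1/288
3j²(3 3 4; 0 2 -2) = Δ·Π!·Σ² = 1/462  (sign +1)
combine: 4πI² = 441·2/77·1/462 = 3/121
take √, sign -1: I = -0.04441841
No selection rule forces the value: the integral is nonzero (none).

-0.044418 (none)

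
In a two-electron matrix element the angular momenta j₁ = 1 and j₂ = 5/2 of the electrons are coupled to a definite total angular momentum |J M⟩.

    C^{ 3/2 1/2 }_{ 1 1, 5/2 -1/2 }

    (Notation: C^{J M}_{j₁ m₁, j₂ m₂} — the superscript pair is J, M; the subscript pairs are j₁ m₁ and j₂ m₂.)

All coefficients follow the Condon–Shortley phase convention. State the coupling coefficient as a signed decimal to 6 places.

triangle: 2!×0!×3!/6! = 12/720
(j±m)!: 2!×0!×2!×3!×2!×1! = 48
prefactor² = (2J+1)×Δ×N² = 16/5
  k=0: +1/(0!×2!×0!×2!×0!×1!) = 1/4
Σ = 1/4  ⇒  CG² = 16/5×(1/4)² = 1/5
CG = +√(1/5) = +0.447214

+0.447214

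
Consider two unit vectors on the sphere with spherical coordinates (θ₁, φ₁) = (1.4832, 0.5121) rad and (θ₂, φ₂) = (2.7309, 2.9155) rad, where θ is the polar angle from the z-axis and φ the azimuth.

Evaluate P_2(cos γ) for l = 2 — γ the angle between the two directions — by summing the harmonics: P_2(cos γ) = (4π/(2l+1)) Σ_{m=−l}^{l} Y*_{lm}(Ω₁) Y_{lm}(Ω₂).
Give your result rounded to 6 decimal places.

-0.289745

Summing Y*_{l m}(θ₁,φ₁)·Y_{l m}(θ₂,φ₂) over m ∈ [−2, 2]; prefactor 4π/(2·2+1) = 2.513274:
  m=-2: Y*=+0.199242+0.327468i  Y=+0.055382+0.026902i  product +0.002225+0.023496i
  m=-1: Y*=+0.058690+0.032991i  Y=+0.275591+0.063393i  product +0.014083+0.012812i
  m=+0: Y*=-0.308150-0.000000i  Y=+0.479967+0.000000i  product -0.147902-0.000000i
  m=+1: Y*=-0.058690+0.032991i  Y=-0.275591+0.063393i  product +0.014083-0.012812i
  m=+2: Y*=+0.199242-0.327468i  Y=+0.055382-0.026902i  product +0.002225-0.023496i
Accumulated sum -0.115286+0.000000i; after 4π/(2l+1) scaling, -0.289745+0.000000i ⇒ P_2 = -0.289745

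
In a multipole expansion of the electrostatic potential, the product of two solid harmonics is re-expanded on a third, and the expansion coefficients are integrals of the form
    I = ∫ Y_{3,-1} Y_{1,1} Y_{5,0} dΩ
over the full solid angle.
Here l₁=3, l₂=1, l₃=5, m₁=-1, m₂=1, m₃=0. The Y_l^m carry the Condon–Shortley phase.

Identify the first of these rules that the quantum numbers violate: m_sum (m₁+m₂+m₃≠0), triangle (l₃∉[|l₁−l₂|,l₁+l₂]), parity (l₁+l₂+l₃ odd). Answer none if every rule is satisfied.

m₁+m₂+m₃ = -1 + 1 + 0 = 0  ✓
triangle: need |l₁−l₂| ≤ l₃ ≤ l₁+l₂ = [2,4]; l₃=5 is outside  ✗
parity: l₁+l₂+l₃ = 9 is odd

triangle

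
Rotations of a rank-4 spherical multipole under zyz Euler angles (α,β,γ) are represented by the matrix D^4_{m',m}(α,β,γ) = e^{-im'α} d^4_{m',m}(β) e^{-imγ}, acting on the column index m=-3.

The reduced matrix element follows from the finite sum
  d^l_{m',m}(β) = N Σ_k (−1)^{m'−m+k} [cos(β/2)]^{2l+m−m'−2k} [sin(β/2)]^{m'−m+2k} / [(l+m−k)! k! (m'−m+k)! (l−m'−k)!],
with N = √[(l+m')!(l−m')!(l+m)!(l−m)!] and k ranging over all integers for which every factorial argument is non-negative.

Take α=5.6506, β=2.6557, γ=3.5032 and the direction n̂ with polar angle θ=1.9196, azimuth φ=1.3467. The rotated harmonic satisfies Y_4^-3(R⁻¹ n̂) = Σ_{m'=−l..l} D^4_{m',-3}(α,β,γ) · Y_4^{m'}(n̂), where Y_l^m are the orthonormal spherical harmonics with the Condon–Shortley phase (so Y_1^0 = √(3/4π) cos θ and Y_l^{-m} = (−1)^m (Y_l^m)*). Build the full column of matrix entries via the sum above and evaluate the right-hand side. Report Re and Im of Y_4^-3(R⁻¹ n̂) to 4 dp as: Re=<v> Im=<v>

Re=0.0759 Im=0.1365

Need the full column D^4_{m',-3} for m'=−4..4 at α=5.6506, β=2.6557, γ=3.5032.
cos(β/2)=0.240563, sin(β/2)=0.970633
d^4_{-4,-3}: single k=1 term ⇒ +0.000128;  D = -0.000016+0.000127i
d^4_{-3,-3}: k∈[0..1] ⇒ +0.000011 -0.001278 = -0.001267;  D = +0.000871-0.000920i
d^4_{-2,-3}: k∈[0..1] ⇒ -0.000169 +0.008270 = +0.008101;  D = -0.007969+0.001453i
d^4_{-1,-3}: k∈[0..1] ⇒ +0.001449 -0.039324 = -0.037875;  D = +0.034067+0.016550i
d^4_{0,-3}: k∈[0..1] ⇒ -0.008717 +0.141915 = +0.133198;  D = -0.062213-0.117776i
d^4_{1,-3}: k∈[0..1] ⇒ +0.039324 -0.384115 = -0.344791;  D = -0.050369+0.341092i
d^4_{2,-3}: k∈[0..1] ⇒ -0.134633 +0.730601 = +0.595968;  D = +0.418792-0.424019i
d^4_{3,-3}: k∈[0..1] ⇒ +0.338757 -0.787847 = -0.449090;  D = -0.443424+0.071111i
d^4_{4,-3}: single k=0 term ⇒ -0.552283;  D = -0.491501-0.251878i
Y_4^{m'}(θ=1.9196,φ=1.3467) and Σ D·Y over m':
  (-0.0000+0.0001i)·(+0.2155+0.2696i)  (+0.0009-0.0009i)·(+0.2211-0.2778i)  (-0.0080+0.0015i)·(+0.0485+0.0233i)  (+0.0341+0.0166i)·(+0.0737-0.3233i)  (-0.0622-0.1178i)·(-0.0028+0.0000i)  (-0.0504+0.3411i)·(-0.0737-0.3233i)  (+0.4188-0.4240i)·(+0.0485-0.0233i)  (-0.4434+0.0711i)·(-0.2211-0.2778i)  (-0.4915-0.2519i)·(+0.2155-0.2696i)
Y_4^-3(R⁻¹ n̂) = +0.075899+0.136473i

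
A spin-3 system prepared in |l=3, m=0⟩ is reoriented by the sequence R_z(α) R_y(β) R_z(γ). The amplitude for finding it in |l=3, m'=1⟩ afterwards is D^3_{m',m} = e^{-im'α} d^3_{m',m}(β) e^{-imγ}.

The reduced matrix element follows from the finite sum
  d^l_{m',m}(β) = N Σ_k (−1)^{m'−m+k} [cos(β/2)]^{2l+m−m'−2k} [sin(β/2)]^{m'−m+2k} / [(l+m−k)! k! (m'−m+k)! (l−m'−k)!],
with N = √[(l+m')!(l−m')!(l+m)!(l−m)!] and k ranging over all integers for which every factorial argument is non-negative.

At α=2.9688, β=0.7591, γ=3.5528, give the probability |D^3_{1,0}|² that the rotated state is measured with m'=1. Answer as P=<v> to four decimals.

P=0.2364

First d^3_{1,0}(β=0.7591), then the phase factors e^{-i(1)α} and e^{-i(0)γ}:
With c≡cos(β/2)=0.928831 and s≡sin(β/2)=0.370503, N=[24·2·6·6]^{1/2}=41.569219
The bounds max(0,m−m')=0 and min(l+m,l−m')=2 give 3 terms
  k=0: (−1)^1·41.5692/(12)·0.9288^5·0.3705^1 = -0.887292
  k=1: (−1)^2·41.5692/(4)·0.9288^3·0.3705^3 = +0.423542
  k=2: (−1)^3·41.5692/(12)·0.9288^1·0.3705^5 = -0.022464
d^3_{1,0}(0.7591) = -0.887292 +0.423542 -0.022464 = -0.486214
|D^3_{1,0}|² = |d^3_{1,0}(β)|² = (-0.486214)² = 0.236404 (the z-rotation phases have unit modulus)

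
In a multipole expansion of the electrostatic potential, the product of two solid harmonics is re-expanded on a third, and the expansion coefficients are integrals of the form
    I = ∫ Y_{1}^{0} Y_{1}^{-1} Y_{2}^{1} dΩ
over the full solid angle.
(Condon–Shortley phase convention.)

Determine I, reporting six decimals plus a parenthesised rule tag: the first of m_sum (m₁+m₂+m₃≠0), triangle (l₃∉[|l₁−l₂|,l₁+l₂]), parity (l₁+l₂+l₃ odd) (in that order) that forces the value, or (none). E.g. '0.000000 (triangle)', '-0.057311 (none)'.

-0.218510 (none)

Rules hold: Σm=0, L=4 even, 0≤2≤2.
N = 3·3·5 = 45
Δ = 0!·2!·2!/5! = 1/30
Racah Σ t=0..0: t=0:+1/1 = 1/1
⇒ 3j(1 1 2; 0 0 0)² = 2/15, sgn +1
Racah Σ t=0..0: t=0:+1/2 = 1/2
⇒ 3j(1 1 2; 0 -1 1)² = 1/10, sgn -1
4πI² = N·(3j₀)²·(3jₘ)² = 3/5
I = -1·√(0.6/4π) = -0.21850969
No selection rule forces the value: the integral is nonzero (none).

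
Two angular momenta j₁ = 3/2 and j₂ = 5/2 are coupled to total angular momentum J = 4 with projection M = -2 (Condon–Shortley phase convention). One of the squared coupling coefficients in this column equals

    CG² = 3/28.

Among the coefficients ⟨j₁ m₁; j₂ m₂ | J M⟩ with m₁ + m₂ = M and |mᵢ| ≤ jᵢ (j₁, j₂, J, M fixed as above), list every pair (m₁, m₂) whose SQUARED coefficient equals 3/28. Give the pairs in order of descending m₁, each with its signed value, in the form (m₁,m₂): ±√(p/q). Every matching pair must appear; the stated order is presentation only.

(1/2,-5/2): +√(3/28)

Admissible pairs with m₁+m₂ = M = -2: (-3/2,-1/2), (-1/2,-3/2), (1/2,-5/2)
  (m₁,m₂)=(1/2,-5/2): CG² = 3/28, CG = +√(3/28)   ← matches the target
  (m₁,m₂)=(-1/2,-3/2): CG² = 15/28, CG = +√(15/28)
  (m₁,m₂)=(-3/2,-1/2): CG² = 5/14, CG = +√(5/14)
Pairs with CG² = 3/28: (1/2,-5/2): +√(3/28)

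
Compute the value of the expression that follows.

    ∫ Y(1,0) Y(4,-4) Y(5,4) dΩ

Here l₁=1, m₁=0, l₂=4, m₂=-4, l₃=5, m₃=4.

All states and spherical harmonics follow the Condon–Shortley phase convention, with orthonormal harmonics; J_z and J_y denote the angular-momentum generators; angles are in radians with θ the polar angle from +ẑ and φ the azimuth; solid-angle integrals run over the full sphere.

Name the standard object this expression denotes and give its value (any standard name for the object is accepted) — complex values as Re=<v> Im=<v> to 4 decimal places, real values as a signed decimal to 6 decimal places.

This is a Gaunt coefficient — the integral of a triple product of spherical harmonics over the sphere.
Rules hold: Σm=0, L=10 even, 3≤5≤5.
N = 3·9·11 = 297
Δ = 0!·2!·8!/11! = 1/495
Racah Σ t=0..0: t=0:+1/576 = 1/576
⇒ 3j(1 4 5; 0 0 0)² = 5/99, sgn -1
Racah Σ t=0..0: t=0:+1/40320 = 1/40320
⇒ 3j(1 4 5; 0 -4 4)² = 1/55, sgn -1
4πI² = N·(3j₀)²·(3jₘ)² = 3/11
I = +1·√(0.272727/4π) = 0.14731920

Gaunt coefficient, +0.147319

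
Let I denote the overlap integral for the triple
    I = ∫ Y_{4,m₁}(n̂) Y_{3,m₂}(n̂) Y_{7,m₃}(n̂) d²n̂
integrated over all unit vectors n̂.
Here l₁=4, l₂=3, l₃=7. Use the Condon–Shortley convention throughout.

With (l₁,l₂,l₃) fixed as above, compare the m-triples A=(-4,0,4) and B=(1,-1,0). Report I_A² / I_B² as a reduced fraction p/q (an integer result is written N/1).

Shared (l₁,l₂,l₃)=(4,3,7): N and (l;000)² cancel in I_A²/I_B².
A: Δ = 0!·8!·6!/15! = 1/45045; Racah Σ t=0..0: t=0:+1/1451520 = 1/1451520; ⇒ 3j(4 3 7; -4 0 4)² = 1/273, sgn -1
B: Δ = 0!·8!·6!/15! = 1/45045; Racah Σ t=0..0: t=0:+1/34560 = 1/34560; ⇒ 3j(4 3 7; 1 -1 0)² = 7/429, sgn -1
I_A²/I_B² = (1/273)/(7/429) = 11/49

11/49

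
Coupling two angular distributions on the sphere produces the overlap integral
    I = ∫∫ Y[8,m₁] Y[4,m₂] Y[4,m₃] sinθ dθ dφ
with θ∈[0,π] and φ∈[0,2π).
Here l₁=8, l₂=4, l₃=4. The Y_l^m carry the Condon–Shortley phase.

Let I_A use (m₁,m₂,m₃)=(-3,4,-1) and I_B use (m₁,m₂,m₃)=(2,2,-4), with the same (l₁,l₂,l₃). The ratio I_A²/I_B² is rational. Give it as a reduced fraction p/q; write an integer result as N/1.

11/3

Same 8,4,4: normalisation and zero-m 3j drop out of the ratio.
A: Δ: 8! 8! 0! / 17! → 1/218790; sum: t=8:+1/29030400 = 1/29030400; 3j²(8 4 4; -3 4 -1) = Δ·Π!·Σ² = 1/1326  (sign -1)
B: Δ: 8! 8! 0! / 17! → 1/218790; sum: t=6:+1/58060800 = 1/58060800; 3j²(8 4 4; 2 2 -4) = Δ·Π!·Σ² = 1/4862  (sign +1)
I_A²/I_B² = (1/1326)/(1/4862) = 11/3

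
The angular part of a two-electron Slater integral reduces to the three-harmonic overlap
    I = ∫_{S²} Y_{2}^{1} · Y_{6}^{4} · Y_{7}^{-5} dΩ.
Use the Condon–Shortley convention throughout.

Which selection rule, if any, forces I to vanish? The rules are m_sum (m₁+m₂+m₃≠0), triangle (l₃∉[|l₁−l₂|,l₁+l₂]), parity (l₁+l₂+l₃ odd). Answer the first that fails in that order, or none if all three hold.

parity

azimuthal sum: 1 + 4 − 5 = 0  ✓
4 ≤ 7 ≤ 8 (triangle on l)  ✓
L = 2 + 6 + 7 = 15 (odd)  ✗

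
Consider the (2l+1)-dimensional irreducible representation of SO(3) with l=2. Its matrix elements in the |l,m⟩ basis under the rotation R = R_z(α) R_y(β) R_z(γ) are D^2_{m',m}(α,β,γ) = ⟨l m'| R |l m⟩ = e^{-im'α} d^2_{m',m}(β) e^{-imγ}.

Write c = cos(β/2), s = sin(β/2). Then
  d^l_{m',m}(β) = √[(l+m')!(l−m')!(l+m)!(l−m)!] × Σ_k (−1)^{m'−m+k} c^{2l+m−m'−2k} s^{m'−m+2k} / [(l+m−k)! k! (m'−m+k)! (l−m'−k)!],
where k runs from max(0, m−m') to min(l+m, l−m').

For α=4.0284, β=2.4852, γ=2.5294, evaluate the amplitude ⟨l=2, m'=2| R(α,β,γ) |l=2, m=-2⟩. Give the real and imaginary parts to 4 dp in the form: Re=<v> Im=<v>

Split into d^2_{2,-2}(β=2.4852) × two z-phases.
c=cos(2.485200/2)=0.322336, s=sin(2.485200/2)=0.946625; N=√[24·1·1·24]=24.000000
The bounds max(0,m−m')=0 and min(l+m,l−m')=0 give 1 term
  k=0: (−1)^4·24.0000/(24)·0.3223^0·0.9466^4 = +0.802994
d^2_{2,-2}(2.4852) = +0.802994
Phases: e^{-i·(2)·4.0284}=-0.201431-0.979503i, e^{-i·(-2)·2.5294}=+0.339524-0.940597i ⇒ D=-0.794730-0.114908i

Re=-0.7947 Im=-0.1149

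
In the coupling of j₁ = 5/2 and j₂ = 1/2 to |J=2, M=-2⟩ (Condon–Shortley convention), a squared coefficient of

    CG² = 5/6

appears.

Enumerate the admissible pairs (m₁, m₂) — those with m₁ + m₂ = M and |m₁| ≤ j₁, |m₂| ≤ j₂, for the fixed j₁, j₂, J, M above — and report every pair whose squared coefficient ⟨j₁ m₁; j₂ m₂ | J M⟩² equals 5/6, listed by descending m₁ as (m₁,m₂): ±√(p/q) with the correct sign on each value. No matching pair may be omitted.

Admissible pairs with m₁+m₂ = M = -2: (-5/2,1/2), (-3/2,-1/2)
  (m₁,m₂)=(-3/2,-1/2): CG² = 1/6, CG = +√(1/6)
  (m₁,m₂)=(-5/2,1/2): CG² = 5/6, CG = −√(5/6)   ← matches the target
Pairs with CG² = 5/6: (-5/2,1/2): −√(5/6)

(-5/2,1/2): −√(5/6)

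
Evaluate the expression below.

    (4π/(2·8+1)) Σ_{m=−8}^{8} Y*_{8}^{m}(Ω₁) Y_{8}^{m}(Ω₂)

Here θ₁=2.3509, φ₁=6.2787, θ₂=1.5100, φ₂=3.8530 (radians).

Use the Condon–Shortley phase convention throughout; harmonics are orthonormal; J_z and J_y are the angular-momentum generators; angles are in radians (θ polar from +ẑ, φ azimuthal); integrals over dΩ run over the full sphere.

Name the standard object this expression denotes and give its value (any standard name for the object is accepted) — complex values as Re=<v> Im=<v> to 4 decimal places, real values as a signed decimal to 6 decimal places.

Legendre polynomial (addition theorem), +0.154808

This sum is the spherical-harmonic addition theorem: it equals the Legendre polynomial P_l(cos γ) of the angle γ between the two directions.
Term-by-term m-sum for l=8 (normalisation 4π/17 = 0.739198):
  m=-8: (0.033579, -0.001205) × (0.421456, 0.283366) = (0.014494, 0.009007)  (running Σ = (0.014494, 0.009007))
  m=-7: (-0.132921, 0.004175) × (-0.032681, -0.119260) = (0.004842, 0.015716)  (running Σ = (0.019335, 0.024723))
  m=-6: (0.311687, -0.008390) × (0.151035, -0.317561) = (0.044411, -0.100247)  (running Σ = (0.063747, -0.075524))
  m=-5: (-0.458751, 0.010290) × (-0.131882, 0.058176) = (0.059903, -0.028045)  (running Σ = (0.123649, -0.103570))
  m=-4: (0.349354, -0.006269) × (-0.290654, -0.088626) = (-0.102096, -0.029140)  (running Σ = (0.021553, -0.132709))
  m=-3: (0.070107, -0.000943) × (0.081872, 0.129599) = (0.005862, 0.009009)  (running Σ = (0.027415, -0.123701))
  m=-2: (-0.384370, 0.003448) × (-0.041701, 0.279741) = (0.015064, -0.107668)  (running Σ = (0.042479, -0.231369))
  m=-1: (0.113754, -0.000510) × (0.118980, -0.102558) = (0.013482, -0.011727)  (running Σ = (0.055961, -0.243096))
  m=0: (0.352480, -0.000000) × (0.276623, 0.000000) = (0.097504, 0.000000)  (running Σ = (0.153465, -0.243096))
  m=1: (-0.113754, -0.000510) × (-0.118980, -0.102558) = (0.013482, 0.011727)  (running Σ = (0.166947, -0.231369))
  m=2: (-0.384370, -0.003448) × (-0.041701, -0.279741) = (0.015064, 0.107668)  (running Σ = (0.182011, -0.123701))
  m=3: (-0.070107, -0.000943) × (-0.081872, 0.129599) = (0.005862, -0.009009)  (running Σ = (0.187873, -0.132709))
  m=4: (0.349354, 0.006269) × (-0.290654, 0.088626) = (-0.102096, 0.029140)  (running Σ = (0.085777, -0.103570))
  m=5: (0.458751, 0.010290) × (0.131882, 0.058176) = (0.059903, 0.028045)  (running Σ = (0.145680, -0.075524))
  m=6: (0.311687, 0.008390) × (0.151035, 0.317561) = (0.044411, 0.100247)  (running Σ = (0.190091, 0.024723))
  m=7: (0.132921, 0.004175) × (0.032681, -0.119260) = (0.004842, -0.015716)  (running Σ = (0.194933, 0.009007))
  m=8: (0.033579, 0.001205) × (0.421456, -0.283366) = (0.014494, -0.009007)  (running Σ = (0.209426, 0.000000))
Accumulated sum (0.209426, 0.000000); after 4π/(2l+1) scaling, (0.154808, 0.000000) ⇒ P_8 = 0.154808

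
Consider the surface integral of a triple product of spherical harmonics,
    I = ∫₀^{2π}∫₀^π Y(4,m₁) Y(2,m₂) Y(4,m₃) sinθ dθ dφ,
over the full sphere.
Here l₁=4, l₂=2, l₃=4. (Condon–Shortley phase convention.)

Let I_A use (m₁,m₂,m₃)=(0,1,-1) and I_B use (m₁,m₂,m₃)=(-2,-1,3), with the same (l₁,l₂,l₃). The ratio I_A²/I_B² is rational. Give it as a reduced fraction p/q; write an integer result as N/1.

Same 4,2,4: normalisation and zero-m 3j drop out of the ratio.
A: Δ: 2! 6! 2! / 11! → 1/13860; sum: t=1:−1/72 t=2:+1/96 = -1/288; 3j²(4 2 4; 0 1 -1) = Δ·Π!·Σ² = 1/462  (sign +1)
B: Δ: 2! 6! 2! / 11! → 1/13860; sum: t=0:+1/1440 t=1:−1/240 = -1/288; 3j²(4 2 4; -2 -1 3) = Δ·Π!·Σ² = 5/132  (sign +1)
I_A²/I_B² = (1/462)/(5/132) = 2/35

2/35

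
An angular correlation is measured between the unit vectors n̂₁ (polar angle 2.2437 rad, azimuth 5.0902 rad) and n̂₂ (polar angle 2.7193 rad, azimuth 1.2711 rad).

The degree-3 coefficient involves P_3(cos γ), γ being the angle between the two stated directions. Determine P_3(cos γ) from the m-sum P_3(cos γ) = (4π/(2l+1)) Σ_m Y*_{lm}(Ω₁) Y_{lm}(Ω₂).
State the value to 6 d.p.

-0.397187

Term-by-term m-sum for l=3 (normalisation 4π/7 = 1.795196):
  [-3]  conj(Y_{3,-3})(Ω₁) = -0.180751+0.084513i ; Y_{3,-3}(Ω₂) = -0.022484+0.017876i ; Δ = +0.002553-0.005131i
  [-2]  conj(Y_{3,-2})(Ω₁) = +0.283519+0.267119i ; Y_{3,-2}(Ω₂) = +0.129294+0.088340i ; Δ = +0.013060+0.059583i
  [-1]  conj(Y_{3,-1})(Ω₁) = +0.087846-0.221344i ; Y_{3,-1}(Ω₂) = +0.123576-0.399918i ; Δ = -0.077664-0.062484i
  [+0]  conj(Y_{3,0})(Ω₁) = +0.246015-0.000000i ; Y_{3,0}(Ω₂) = -0.394892+0.000000i ; Δ = -0.097149+0.000000i
  [+1]  conj(Y_{3,1})(Ω₁) = -0.087846-0.221344i ; Y_{3,1}(Ω₂) = -0.123576-0.399918i ; Δ = -0.077664+0.062484i
  [+2]  conj(Y_{3,2})(Ω₁) = +0.283519-0.267119i ; Y_{3,2}(Ω₂) = +0.129294-0.088340i ; Δ = +0.013060-0.059583i
  [+3]  conj(Y_{3,3})(Ω₁) = +0.180751+0.084513i ; Y_{3,3}(Ω₂) = +0.022484+0.017876i ; Δ = +0.002553+0.005131i
Total Σ_m = -0.221250-0.000000i. Multiply by 1.795196: -0.397187-0.000000i. P_3(cos γ) = -0.397187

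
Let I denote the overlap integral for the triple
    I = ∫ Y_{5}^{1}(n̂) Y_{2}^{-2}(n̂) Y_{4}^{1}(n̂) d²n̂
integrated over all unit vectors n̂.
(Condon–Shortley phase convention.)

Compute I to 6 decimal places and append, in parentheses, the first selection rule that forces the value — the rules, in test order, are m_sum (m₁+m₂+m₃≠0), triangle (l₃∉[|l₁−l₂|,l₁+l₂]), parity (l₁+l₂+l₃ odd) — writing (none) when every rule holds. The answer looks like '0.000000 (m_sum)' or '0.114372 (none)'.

L=11 odd ⇒ parity kills the (l;000) factor ⇒ I = 0

0.000000 (parity)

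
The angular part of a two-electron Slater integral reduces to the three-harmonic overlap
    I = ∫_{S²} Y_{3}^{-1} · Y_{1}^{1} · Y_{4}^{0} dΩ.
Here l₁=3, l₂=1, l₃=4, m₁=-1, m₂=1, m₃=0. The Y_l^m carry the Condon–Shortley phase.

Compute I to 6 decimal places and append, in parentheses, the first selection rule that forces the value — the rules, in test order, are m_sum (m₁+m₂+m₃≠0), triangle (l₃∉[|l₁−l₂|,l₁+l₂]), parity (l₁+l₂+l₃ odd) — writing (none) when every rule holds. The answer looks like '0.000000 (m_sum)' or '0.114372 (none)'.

m-sum 0 ✓  L=8 even ✓  2≤4≤4 ✓
Π(2lᵢ+1) = 7×3×9 = 189
triangle coeff Δ(3,1,4) = 1/252
Σ_t [0,0]: t=0:+1/36 = 1/36
(3j)²=4/63 [(3 1 4; 0 0 0)], sign=+1
Σ_t [0,0]: t=0:+1/96 = 1/96
(3j)²=1/42 [(3 1 4; -1 1 0)], sign=+1
⇒ 4πI² = 2/7
I = (+1)√(2/7/(4π)) = 0.15078601
No selection rule forces the value: the integral is nonzero (none).

0.150786 (none)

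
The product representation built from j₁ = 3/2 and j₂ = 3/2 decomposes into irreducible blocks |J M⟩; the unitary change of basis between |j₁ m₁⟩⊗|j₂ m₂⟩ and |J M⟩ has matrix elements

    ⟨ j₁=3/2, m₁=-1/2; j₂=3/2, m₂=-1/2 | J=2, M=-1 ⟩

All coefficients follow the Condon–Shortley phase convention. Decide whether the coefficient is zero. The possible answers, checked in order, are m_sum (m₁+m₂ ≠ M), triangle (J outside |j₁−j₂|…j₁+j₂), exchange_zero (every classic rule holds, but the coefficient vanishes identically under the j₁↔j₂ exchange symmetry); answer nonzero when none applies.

exchange_zero

m-sum: m₁+m₂ = -1/2+(-1/2) = -1, M = -1  ✓
triangle: |j₁−j₂| = 0 ≤ J = 2 ≤ j₁+j₂ = 3  ✓
exchange: j₁=j₂ and m₁=m₂, and (−1)^(j₁+j₂−J) = (−1)^1 = −1 forces ⟨j₁m₁;j₂m₂|JM⟩ = −⟨j₂m₂;j₁m₁|JM⟩ = −⟨j₁m₁;j₂m₂|JM⟩ ⇒ the coefficient vanishes identically
Racah sum check: Σ_k collapses to 0 ⇒ CG = 0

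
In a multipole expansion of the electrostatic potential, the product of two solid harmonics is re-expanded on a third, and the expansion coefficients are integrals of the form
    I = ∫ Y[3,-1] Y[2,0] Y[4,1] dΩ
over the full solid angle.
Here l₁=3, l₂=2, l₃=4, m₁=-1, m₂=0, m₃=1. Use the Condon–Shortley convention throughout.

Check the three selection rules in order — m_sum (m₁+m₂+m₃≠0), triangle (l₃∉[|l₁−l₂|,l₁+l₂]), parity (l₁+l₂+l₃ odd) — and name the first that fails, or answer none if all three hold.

parity

Σmᵢ = 0  ✓
l₃∈[|l₁−l₂|,l₁+l₂]=[1,5], have l₃=4  ✓
Σlᵢ = 9 ⇒ odd  ✗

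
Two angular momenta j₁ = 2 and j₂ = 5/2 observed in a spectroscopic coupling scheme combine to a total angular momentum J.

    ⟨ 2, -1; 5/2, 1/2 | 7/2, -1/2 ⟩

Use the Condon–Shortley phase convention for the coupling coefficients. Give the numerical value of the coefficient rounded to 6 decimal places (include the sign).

triangle: 1!*3!*4!/9! = 144/362880
(j±m)!: 1!*3!*3!*2!*3!*4! = 10368
prefactor² = (2J+1)*Δ*N² = 1152/35
  k=0: +1/(0!*1!*3!*3!*0!*1!) = 1/36
  k=1: −1/(1!*0!*2!*2!*1!*2!) = -1/8
Σ = -7/72  ⇒  CG² = 1152/35*(-7/72)² = 14/45
CG = −√(14/45) = -0.557773

-0.557773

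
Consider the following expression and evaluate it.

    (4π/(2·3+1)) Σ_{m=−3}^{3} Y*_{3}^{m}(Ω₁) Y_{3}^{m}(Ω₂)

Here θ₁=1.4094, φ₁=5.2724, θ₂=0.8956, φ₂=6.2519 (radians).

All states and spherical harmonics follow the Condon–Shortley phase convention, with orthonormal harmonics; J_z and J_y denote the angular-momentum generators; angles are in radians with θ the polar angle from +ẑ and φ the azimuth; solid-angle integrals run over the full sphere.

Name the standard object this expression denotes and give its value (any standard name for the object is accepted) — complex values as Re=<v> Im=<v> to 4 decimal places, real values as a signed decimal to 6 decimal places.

Legendre polynomial (addition theorem), -0.422859

This sum is the spherical-harmonic addition theorem: it equals the Legendre polynomial P_l(cos γ) of the angle γ between the two directions.
Term-by-term m-sum for l=3 (normalisation 4π/7 = 1.795196):
  [-3]  conj(Y_{3,-3})(Ω₁) = -0.39878 - 0.04374j ; Y_{3,-3}(Ω₂) = 0.19757 + 0.01860j ; Δ = -0.07797 - 0.01606j
  [-2]  conj(Y_{3,-2})(Ω₁) = -0.06970 - 0.14401j ; Y_{3,-2}(Ω₂) = 0.38846 + 0.02434j ; Δ = -0.02357 - 0.05764j
  [-1]  conj(Y_{3,-1})(Ω₁) = -0.14756 + 0.23536j ; Y_{3,-1}(Ω₂) = 0.24041 + 0.00752j ; Δ = -0.03725 + 0.05547j
  [+0]  conj(Y_{3,0})(Ω₁) = -0.17216 + 0.00000j ; Y_{3,0}(Ω₂) = -0.24411 + 0.00000j ; Δ = 0.04203 + 0.00000j
  [+1]  conj(Y_{3,1})(Ω₁) = 0.14756 + 0.23536j ; Y_{3,1}(Ω₂) = -0.24041 + 0.00752j ; Δ = -0.03725 - 0.05547j
  [+2]  conj(Y_{3,2})(Ω₁) = -0.06970 + 0.14401j ; Y_{3,2}(Ω₂) = 0.38846 - 0.02434j ; Δ = -0.02357 + 0.05764j
  [+3]  conj(Y_{3,3})(Ω₁) = 0.39878 - 0.04374j ; Y_{3,3}(Ω₂) = -0.19757 + 0.01860j ; Δ = -0.07797 + 0.01606j
Total Σ_m = -0.23555 - 0.00000j. Multiply by 1.795196: -0.42286 - 0.00000j. P_3(cos γ) = -0.422859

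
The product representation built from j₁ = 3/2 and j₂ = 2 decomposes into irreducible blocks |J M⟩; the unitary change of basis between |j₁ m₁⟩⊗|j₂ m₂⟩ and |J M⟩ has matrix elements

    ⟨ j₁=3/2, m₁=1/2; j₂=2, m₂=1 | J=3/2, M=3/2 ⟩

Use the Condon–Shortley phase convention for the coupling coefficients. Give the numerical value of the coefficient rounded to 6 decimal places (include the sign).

-0.632456  (= −√(2/5))

triangle: 2!×1!×2!/6! = 4/720
(j±m)!: 2!×1!×3!×1!×3!×0! = 72
prefactor² = (2J+1)×Δ×N² = 8/5
  k=1: −1/(1!×1!×0!×2!×1!×0!) = -1/2
Σ = -1/2  ⇒  CG² = 8/5×(-1/2)² = 2/5
CG = −√(2/5) = -0.632456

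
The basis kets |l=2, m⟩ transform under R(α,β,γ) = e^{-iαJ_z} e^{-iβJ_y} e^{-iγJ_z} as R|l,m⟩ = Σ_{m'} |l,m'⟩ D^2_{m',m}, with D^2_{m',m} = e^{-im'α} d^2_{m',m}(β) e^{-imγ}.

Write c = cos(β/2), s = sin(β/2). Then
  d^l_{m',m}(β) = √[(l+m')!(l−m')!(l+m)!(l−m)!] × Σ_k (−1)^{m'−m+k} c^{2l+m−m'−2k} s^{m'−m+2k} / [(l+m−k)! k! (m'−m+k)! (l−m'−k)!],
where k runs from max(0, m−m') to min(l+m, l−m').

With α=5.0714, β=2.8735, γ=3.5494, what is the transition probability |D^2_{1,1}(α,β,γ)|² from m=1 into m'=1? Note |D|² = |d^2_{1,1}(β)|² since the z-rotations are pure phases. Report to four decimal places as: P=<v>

P=0.0027

D^2_{1,1}(5.0714,2.8735,3.5494) = e^{-i·1·5.0714}·d^2_{1,1}(2.8735)·e^{-i·1·3.5494}. Compute d first:
Half-angle: c=0.133645, s=0.991029. N=√(6·1·6·1)=6.000000
The bounds max(0,m−m')=0 and min(l+m,l−m')=1 give 2 terms
  k=0: (−1)^0·6.0000/(6)·0.1336^4·0.9910^0 = +0.000319
  k=1: (−1)^1·6.0000/(2)·0.1336^2·0.9910^2 = -0.052626
d^2_{1,1}(2.8735) = +0.000319 -0.052626 = -0.052307
|D^2_{1,1}|² = |d^2_{1,1}(β)|² = (-0.052307)² = 0.002736 (the z-rotation phases have unit modulus)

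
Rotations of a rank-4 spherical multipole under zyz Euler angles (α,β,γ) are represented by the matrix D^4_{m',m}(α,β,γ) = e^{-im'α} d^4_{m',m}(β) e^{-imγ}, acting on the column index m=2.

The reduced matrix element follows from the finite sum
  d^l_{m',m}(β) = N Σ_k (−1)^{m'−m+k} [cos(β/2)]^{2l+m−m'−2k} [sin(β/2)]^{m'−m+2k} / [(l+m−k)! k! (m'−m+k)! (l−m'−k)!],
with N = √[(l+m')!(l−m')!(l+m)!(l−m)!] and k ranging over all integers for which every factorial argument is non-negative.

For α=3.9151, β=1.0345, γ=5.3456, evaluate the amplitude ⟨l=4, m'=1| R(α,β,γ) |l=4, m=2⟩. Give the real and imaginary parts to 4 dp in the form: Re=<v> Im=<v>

Re=0.0957 Im=0.1887

Split into d^4_{1,2}(β=1.0345) × two z-phases.
With c≡cos(β/2)=0.869182 and s≡sin(β/2)=0.494492, N=[120·6·720·2]^{1/2}=1018.233765
k∈{1,2,3} keeps every argument non-negative
  k=1: (−1)^0·1018.2338/(240)·0.8692^7·0.4945^1 = +0.786270
  k=2: (−1)^1·1018.2338/(48)·0.8692^5·0.4945^3 = -1.272442
  k=3: (−1)^2·1018.2338/(72)·0.8692^3·0.4945^5 = +0.274564
d^4_{1,2}(1.0345) = +0.786270 -1.272442 +0.274564 = -0.211608
Phases: e^{-i·(1)·3.9151}=-0.715465+0.698649i, e^{-i·(2)·5.3456}=-0.299696+0.954035i ⇒ D=+0.095671+0.188746i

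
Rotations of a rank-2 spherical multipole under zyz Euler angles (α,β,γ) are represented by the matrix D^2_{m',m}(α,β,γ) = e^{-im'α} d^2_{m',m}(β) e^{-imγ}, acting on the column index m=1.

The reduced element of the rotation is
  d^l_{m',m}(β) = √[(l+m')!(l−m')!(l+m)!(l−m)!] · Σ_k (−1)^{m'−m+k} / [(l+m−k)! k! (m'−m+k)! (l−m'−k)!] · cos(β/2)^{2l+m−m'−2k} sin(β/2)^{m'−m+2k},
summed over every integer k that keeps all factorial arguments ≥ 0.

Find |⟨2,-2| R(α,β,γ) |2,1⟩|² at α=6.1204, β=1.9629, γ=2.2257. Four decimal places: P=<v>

P=0.4078

Split into d^2_{-2,1}(β=1.9629) × two z-phases.
Half-angle: c=0.555818, s=0.831304. N=√(1·24·6·1)=12.000000
Admissible k: 3..3 (factorial args all ≥0)
  k=3: (−1)^0·12.0000/(6)·0.5558^1·0.8313^3 = +0.638620
d^2_{-2,1}(1.9629) = +0.638620
|D^2_{-2,1}|² = |d^2_{-2,1}(β)|² = (+0.638620)² = 0.407835 (the z-rotation phases have unit modulus)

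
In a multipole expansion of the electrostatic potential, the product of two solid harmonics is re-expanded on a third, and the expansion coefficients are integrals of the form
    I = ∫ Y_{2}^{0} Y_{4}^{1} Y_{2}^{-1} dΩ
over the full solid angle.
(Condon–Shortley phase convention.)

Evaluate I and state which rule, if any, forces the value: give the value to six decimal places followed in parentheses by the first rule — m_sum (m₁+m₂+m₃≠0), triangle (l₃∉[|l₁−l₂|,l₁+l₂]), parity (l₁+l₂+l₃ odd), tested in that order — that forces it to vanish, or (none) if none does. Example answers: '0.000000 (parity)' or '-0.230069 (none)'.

-0.220728 (none)

Rules hold: Σm=0, L=8 even, 2≤2≤6.
N = 5·9·5 = 225
Δ = 4!·0!·4!/9! = 1/630
Racah Σ t=2..2: t=2:+1/16 = 1/16
⇒ 3j(2 4 2; 0 0 0)² = 2/35, sgn +1
Racah Σ t=2..2: t=2:+1/24 = 1/24
⇒ 3j(2 4 2; 0 1 -1)² = 1/21, sgn -1
4πI² = N·(3j₀)²·(3jₘ)² = 30/49
I = -1·√(0.612245/4π) = -0.22072812
No selection rule forces the value: the integral is nonzero (none).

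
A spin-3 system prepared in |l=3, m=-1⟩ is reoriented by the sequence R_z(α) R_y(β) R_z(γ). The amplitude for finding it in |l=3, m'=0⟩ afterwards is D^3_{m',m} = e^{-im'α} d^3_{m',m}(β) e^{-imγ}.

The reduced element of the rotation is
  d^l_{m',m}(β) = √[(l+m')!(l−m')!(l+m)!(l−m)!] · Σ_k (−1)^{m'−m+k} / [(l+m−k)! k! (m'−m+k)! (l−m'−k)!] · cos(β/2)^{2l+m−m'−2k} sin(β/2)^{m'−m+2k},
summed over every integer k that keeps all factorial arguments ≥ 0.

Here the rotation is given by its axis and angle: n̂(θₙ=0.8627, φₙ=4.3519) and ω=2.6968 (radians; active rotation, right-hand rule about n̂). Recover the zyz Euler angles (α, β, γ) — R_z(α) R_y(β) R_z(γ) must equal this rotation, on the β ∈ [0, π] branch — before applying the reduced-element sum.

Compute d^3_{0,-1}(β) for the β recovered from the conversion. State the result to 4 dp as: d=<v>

d=0.4103

Axis–angle → zyz. n̂ = (sinθₙcosφₙ, sinθₙsinφₙ, cosθₙ) = (-0.267936, -0.710778, +0.650389), ω = 2.6968.
R = I cosω + sinω [n̂]ₓ + (1−cosω) n̂n̂ᵀ gives
  R = [-0.766106, +0.082512, -0.637396; +0.642198, +0.058553, -0.764299; -0.025742, -0.994868, -0.097847]
β = atan2(√(R₁₃²+R₂₃²), R₃₃) = 1.668800; α = atan2(R₂₃, R₁₃) mod 2π = 4.017280; γ = atan2(R₃₂, −R₃₁) mod 2π = 4.738258
d^3_{0,-1}(β=1.6688) via the finite sum:
Half-angle: c=0.671622, s=0.740894. N=√(6·6·2·24)=41.569219
k: max(0,(-1)−(0))=0 … min(3+(-1),3−(0))=2
  k=0: (−1)^1·41.5692/(12)·0.6716^5·0.7409^1 = -0.350729
  k=1: (−1)^2·41.5692/(4)·0.6716^3·0.7409^3 = +1.280427
  k=2: (−1)^3·41.5692/(12)·0.6716^1·0.7409^5 = -0.519392
d^3_{0,-1}(1.6688) = -0.350729 +1.280427 -0.519392 = +0.410306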